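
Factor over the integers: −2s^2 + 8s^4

2s^2(2s + 1)(2s − 1)

Pull out the common factor 2s^2; 4s^2 − 1 is a difference of squares.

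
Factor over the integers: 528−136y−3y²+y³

Trying the rational-root candidates, y = 4 is a root, giving the factor (y−4) and quotient y²+y−132.
The remaining quadratic factors as (y−11)(y+12).

(y+12)(y−11)(y−4)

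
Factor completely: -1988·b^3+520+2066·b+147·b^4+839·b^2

Trying the rational-root candidates, b = -4/7 is a root, so (7·b+4) is a factor; dividing leaves 21·b^3-296·b^2+289·b+130.
Continuing, b = 10/7 is a root, so (7·b-10) divides it; the quotient is 3·b^2-38·b-13.
The remaining quadratic factors as (b-13)(3·b+1).

(3·b+1)·(7·b+4)·(7·b-10)·(b-13)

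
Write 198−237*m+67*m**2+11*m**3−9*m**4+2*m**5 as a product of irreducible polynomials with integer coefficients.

Among the possible rational roots, m = 2 is a root, so (m−2) divides it; the quotient is 2*m**4−5*m**3+m**2+69*m−99.
Next, m = −3 is a root, giving the factor (m+3) and quotient 2*m**3−11*m**2+34*m−33.
Continuing, m = 3/2 is a root, giving the factor (2*m−3) and quotient m**2−4*m+11.
The quadratic m**2−4*m+11 has discriminant −28 < 0 and is irreducible over ℤ.

(2*m−3)*(m+3)*(m−2)*(m**2−4*m+11)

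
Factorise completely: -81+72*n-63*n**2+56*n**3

(8*n-9)*(7*n**2+9)

Group as (56*n**3+72*n) + (-63*n**2-81) = 8*n*(7*n**2+9) - 9*(7*n**2+9).
Both groups share the factor (7*n**2+9).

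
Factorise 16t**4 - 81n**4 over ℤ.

(2t - 3n)(2t + 3n)(4t**2 + 9n**2)

(2t)⁴ − (3n)⁴ = ((2t)² − (3n)²)((2t)² + (3n)²); the first factor splits again, the second (4t**2 + 9n**2) is irreducible.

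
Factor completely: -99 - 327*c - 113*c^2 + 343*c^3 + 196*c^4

Trying the rational-root candidates, c = -3/4 is a root, giving the factor (4*c + 3) and quotient 49*c^3 + 49*c^2 - 65*c - 33.
Next, c = -11/7 is a root, so (7*c + 11) is a factor; dividing leaves 7*c^2 - 4*c - 3.
The remaining quadratic factors as (7*c + 3)(c - 1).

(4*c + 3)*(7*c + 11)*(7*c + 3)*(c - 1)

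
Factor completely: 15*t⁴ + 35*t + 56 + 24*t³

Group as (15*t⁴ + 35*t) + (24*t³ + 56) = 5*t*(3*t³ + 7) + 8*(3*t³ + 7).
Both groups share the factor (3*t³ + 7).

(5*t + 8)*(3*t³ + 7)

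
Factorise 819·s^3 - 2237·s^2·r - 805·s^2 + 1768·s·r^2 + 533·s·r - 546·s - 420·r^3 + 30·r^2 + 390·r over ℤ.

Group: 7·s·(117·s^2 - 236·s·r - 115·s + 84·r^2 - 6·r - 78) - 5·r·(117·s^2 - 236·s·r - 115·s + 84·r^2 - 6·r - 78); both groups contain (117·s^2 - 236·s·r - 115·s + 84·r^2 - 6·r - 78), so (7·s - 5·r) is a factor with cofactor 117·s^2 - 236·s·r - 115·s + 84·r^2 - 6·r - 78.
The cofactor groups again: 117·s^2 - 236·s·r - 115·s + 84·r^2 - 6·r - 78 = 9·s·(13·s - 6·r + 6) + (-14·r - 13)·(13·s - 6·r + 6); both groups contain (13·s - 6·r + 6), giving (9·s - 14·r - 13)·(13·s - 6·r + 6).

(9·s - 14·r - 13)·(7·s - 5·r)·(13·s - 6·r + 6)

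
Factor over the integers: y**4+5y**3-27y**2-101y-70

(y+1)(y+2)(y+7)(y-5)

Among the possible rational roots, y = 5 is a root, so (y-5) is a factor; dividing leaves y**3+10y**2+23y+14.
Then y = -1 is a root, so (y+1) divides it; the quotient is y**2+9y+14.
The remaining quadratic factors as (y+2)(y+7).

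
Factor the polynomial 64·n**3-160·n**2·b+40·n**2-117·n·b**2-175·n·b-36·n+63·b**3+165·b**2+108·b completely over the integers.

Group: 8·n·(8·n**2-17·n·b+9·n-21·b**2-27·b) + (-3·b-4)·(8·n**2-17·n·b+9·n-21·b**2-27·b); both groups contain (8·n**2-17·n·b+9·n-21·b**2-27·b), so (8·n-3·b-4) is a factor with cofactor 8·n**2-17·n·b+9·n-21·b**2-27·b.
The cofactor groups again: 8·n**2-17·n·b+9·n-21·b**2-27·b = n·(8·n+7·b+9) - 3·b·(8·n+7·b+9); both groups contain (8·n+7·b+9), giving (n-3·b)·(8·n+7·b+9).

(8·n-3·b-4)·(n-3·b)·(8·n+7·b+9)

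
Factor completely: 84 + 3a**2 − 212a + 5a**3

Trying the rational-root candidates, a = −7 is a root, so (a + 7) divides it; the quotient is 5a**2 − 32a + 12.
The remaining quadratic factors as (a − 6)(5a − 2).

(5a − 2)(a + 7)(a − 6)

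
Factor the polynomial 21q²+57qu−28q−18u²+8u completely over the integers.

(3q+9u−4)(7q−2u)

Group: 7q(3q+9u−4) − 2u(3q+9u−4); both groups contain (3q+9u−4).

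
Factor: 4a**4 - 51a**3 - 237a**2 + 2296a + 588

(4a + 1)(a + 7)(a - 14)(a - 6)

Among the possible rational roots, a = -7 is a root, giving the factor (a + 7) and quotient 4a**3 - 79a**2 + 316a + 84.
Continuing, a = 14 is a root, giving the factor (a - 14) and quotient 4a**2 - 23a - 6.
The remaining quadratic factors as (4a + 1)(a - 6).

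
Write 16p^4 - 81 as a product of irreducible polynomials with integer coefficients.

Write as (4p^2)² − (9)², then factor 4p^2 - 9 once more.

(2p + 3)(2p - 3)(4p^2 + 9)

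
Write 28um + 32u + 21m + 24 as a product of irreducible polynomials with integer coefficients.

(4u + 3)(7m + 8)

Group as (28um + 32u) + (21m + 24) = 4u(7m + 8) + 3(7m + 8).
Both groups share the factor (7m + 8).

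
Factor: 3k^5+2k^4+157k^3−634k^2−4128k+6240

(3k−4)(k+4)(k−5)(k^2+3k+78)

Among the possible rational roots, k = 5 is a root, giving the factor (k−5) and quotient 3k^4+17k^3+242k^2+576k−1248.
Then k = 4/3 is a root, so (3k−4) is a factor; dividing leaves k^3+7k^2+90k+312.
Then k = −4 is a root, so (k+4) is a factor; dividing leaves k^2+3k+78.
The quadratic k^2+3k+78 has discriminant −303 < 0 and is irreducible over ℤ.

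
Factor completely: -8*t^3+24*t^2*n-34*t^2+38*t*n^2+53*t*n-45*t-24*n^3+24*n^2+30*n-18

Group: 2*t*(-4*t^2+18*t*n-11*t-8*n^2+16*n-6) + (3*n+3)*(-4*t^2+18*t*n-11*t-8*n^2+16*n-6); both groups contain (-4*t^2+18*t*n-11*t-8*n^2+16*n-6), so (2*t+3*n+3) is a factor with cofactor -4*t^2+18*t*n-11*t-8*n^2+16*n-6.
The cofactor groups again: -4*t^2+18*t*n-11*t-8*n^2+16*n-6 = -t*(4*t-2*n+3) + (4*n-2)*(4*t-2*n+3); both groups contain (4*t-2*n+3), giving -(t-4*n+2)*(4*t-2*n+3).

-(4*t-2*n+3)*(t-4*n+2)*(2*t+3*n+3)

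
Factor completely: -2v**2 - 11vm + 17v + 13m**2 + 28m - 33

-(v - m - 3)(2v + 13m - 11)

Group: -v(2v + 13m - 11) + (m + 3)(2v + 13m - 11); both groups contain (2v + 13m - 11).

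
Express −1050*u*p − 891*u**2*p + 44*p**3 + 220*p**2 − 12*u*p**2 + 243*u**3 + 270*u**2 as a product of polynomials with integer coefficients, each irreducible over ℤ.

Group: 3*u*(81*u**2 + 90*u − 4*p**2 − 20*p) − 11*p*(81*u**2 + 90*u − 4*p**2 − 20*p); both groups contain (81*u**2 + 90*u − 4*p**2 − 20*p), so (3*u − 11*p) is a factor with cofactor 81*u**2 + 90*u − 4*p**2 − 20*p.
The cofactor groups again: 81*u**2 + 90*u − 4*p**2 − 20*p = 9*u*(9*u − 2*p) + (2*p + 10)*(9*u − 2*p); both groups contain (9*u − 2*p), giving (9*u + 2*p + 10)*(9*u − 2*p).

(3*u − 11*p)*(9*u − 2*p)*(9*u + 2*p + 10)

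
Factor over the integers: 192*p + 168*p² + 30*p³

Pull out the common factor 6*p, then factor the remaining trinomial.

6*p*(5*p + 8)*(p + 4)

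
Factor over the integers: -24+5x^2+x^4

(x^2+8)(x^2-3)

Substitute u = x^2 to get a quadratic in u, then factor.
x^2+8 is irreducible over ℤ (always positive, so no real roots).
x^2-3 is irreducible over ℤ (3 is not a perfect square).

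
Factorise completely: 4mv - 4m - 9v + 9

Group as (4mv - 4m) + (-9v + 9) = 4m(v - 1) - 9(v - 1).
Both groups share the factor (v - 1).

(4m - 9)(v - 1)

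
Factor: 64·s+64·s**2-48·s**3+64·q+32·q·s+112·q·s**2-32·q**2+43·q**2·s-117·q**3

-(13·q-12·s-8)·(9·q-4·s+8)·(q+s)

Group: q·(-117·q**2+160·q·s-32·q-48·s**2+64·s+64) + s·(-117·q**2+160·q·s-32·q-48·s**2+64·s+64); both groups contain (-117·q**2+160·q·s-32·q-48·s**2+64·s+64), so (q+s) is a factor with cofactor -117·q**2+160·q·s-32·q-48·s**2+64·s+64.
The cofactor groups again: -117·q**2+160·q·s-32·q-48·s**2+64·s+64 = -9·q·(13·q-12·s-8) + (4·s-8)·(13·q-12·s-8); both groups contain (13·q-12·s-8), giving -(9·q-4·s+8)·(13·q-12·s-8).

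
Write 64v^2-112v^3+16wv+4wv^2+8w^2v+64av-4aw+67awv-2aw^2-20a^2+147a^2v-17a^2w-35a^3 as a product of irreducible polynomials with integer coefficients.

Group: 5a(-7a^2-2aw+35av-4a+8wv-28v^2+16v) + (w+4v)(-7a^2-2aw+35av-4a+8wv-28v^2+16v); both groups contain (-7a^2-2aw+35av-4a+8wv-28v^2+16v), so (5a+w+4v) is a factor with cofactor -7a^2-2aw+35av-4a+8wv-28v^2+16v.
The cofactor groups again: -7a^2-2aw+35av-4a+8wv-28v^2+16v = -7a(a-4v) + (-2w+7v-4)(a-4v); both groups contain (a-4v), giving -(7a+2w-7v+4)(a-4v).

-(5a+w+4v)(7a+2w-7v+4)(a-4v)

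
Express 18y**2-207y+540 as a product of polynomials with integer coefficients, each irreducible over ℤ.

9(2y-15)(y-4)

Pull out the common factor 9, then factor the remaining trinomial.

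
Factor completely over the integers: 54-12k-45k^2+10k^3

(2k-9)(5k^2-6)

Group as (10k^3-12k) + (-45k^2+54) = 2k(5k^2-6) - 9(5k^2-6).
Both groups share the factor (5k^2-6).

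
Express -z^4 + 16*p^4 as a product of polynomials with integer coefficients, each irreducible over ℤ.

(2*p + z)*(2*p - z)*(4*p^2 + z^2)

Write as (4*p^2)² − (z^2)², then factor 4*p^2 - z^2 once more.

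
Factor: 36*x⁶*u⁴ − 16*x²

Every term has a factor of 4*x²; factoring it out leaves 9*x⁴*u⁴ − 4.
Recognize a difference of squares with the parts 3*x²*u² and 2.

4*x²*(3*x²*u² + 2)*(3*x²*u² − 2)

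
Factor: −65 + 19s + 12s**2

(3s − 5)(4s + 13)

Need a pair with product 12·(−65) = −780 and sum 19: that's 39 and −20.
Split the middle term: 12s**2 + 39s − 20s − 65 = 3s(4s + 13) − 5(4s + 13).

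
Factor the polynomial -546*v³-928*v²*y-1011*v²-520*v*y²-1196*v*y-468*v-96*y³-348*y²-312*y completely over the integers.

Group: 13*v*(-42*v²-52*v*y-39*v-16*y²-26*y) + (6*y+12)*(-42*v²-52*v*y-39*v-16*y²-26*y); both groups contain (-42*v²-52*v*y-39*v-16*y²-26*y), so (13*v+6*y+12) is a factor with cofactor -42*v²-52*v*y-39*v-16*y²-26*y.
The cofactor groups again: -42*v²-52*v*y-39*v-16*y²-26*y = -14*v*(3*v+2*y) + (-8*y-13)*(3*v+2*y); both groups contain (3*v+2*y), giving -(14*v+8*y+13)*(3*v+2*y).

-(13*v+6*y+12)*(14*v+8*y+13)*(3*v+2*y)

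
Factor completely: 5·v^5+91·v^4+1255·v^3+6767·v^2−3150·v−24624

(5·v−9)·(v+2)·(v+8)·(v^2+10·v+171)

By the rational root theorem, v = −8 is a root, so (v+8) divides it; the quotient is 5·v^4+51·v^3+847·v^2−9·v−3078.
Next, v = −2 is a root, so (v+2) divides it; the quotient is 5·v^3+41·v^2+765·v−1539.
Next, v = 9/5 is a root, giving the factor (5·v−9) and quotient v^2+10·v+171.
The quadratic v^2+10·v+171 has discriminant −584 < 0 and is irreducible over ℤ.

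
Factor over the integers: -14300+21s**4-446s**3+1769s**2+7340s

Trying the rational-root candidates, s = 11/7 is a root, so (7s-11) is a factor; dividing leaves 3s**3-59s**2+160s+1300.
Continuing, s = -10/3 is a root, so (3s+10) is a factor; dividing leaves s**2-23s+130.
The remaining quadratic factors as (s-13)(s-10).

(3s+10)(7s-11)(s-10)(s-13)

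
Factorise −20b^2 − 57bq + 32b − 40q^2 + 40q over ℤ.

Group: −5b(4b + 5q) + (−8q + 8)(4b + 5q); both groups contain (4b + 5q).

−(4b + 5q)(5b + 8q − 8)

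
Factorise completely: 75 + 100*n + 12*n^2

Need a pair with product 12·75 = 900 and sum 100: that's 90 and 10.
Split the middle term: 12*n^2 + 90*n + 10*n + 75 = 6*n*(2*n + 15) + 5*(2*n + 15).

(2*n + 15)*(6*n + 5)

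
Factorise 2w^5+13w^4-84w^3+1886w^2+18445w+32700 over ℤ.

By the rational root theorem, w = -5/2 is a root, so (2w+5) is a factor; dividing leaves w^4+4w^3-52w^2+1073w+6540.
Continuing, w = -5 is a root, giving the factor (w+5) and quotient w^3-w^2-47w+1308.
Next, w = -12 is a root, so (w+12) divides it; the quotient is w^2-13w+109.
The quadratic w^2-13w+109 has discriminant -267 < 0 and is irreducible over ℤ.

(2w+5)(w+12)(w+5)(w^2-13w+109)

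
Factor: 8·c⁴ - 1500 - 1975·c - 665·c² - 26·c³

Testing divisors of the constant over divisors of the leading coefficient, c = 12 is a root, so (c - 12) divides it; the quotient is 8·c³ + 70·c² + 175·c + 125.
Then c = -5 is a root, so (c + 5) is a factor; dividing leaves 8·c² + 30·c + 25.
The remaining quadratic factors as (2·c + 5)(4·c + 5).

(2·c + 5)·(4·c + 5)·(c + 5)·(c - 12)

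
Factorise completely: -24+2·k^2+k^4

(k+2)·(k-2)·(k^2+6)

Substitute u = k^2 to get a quadratic in u, then factor.
k^2+6 is irreducible over ℤ (always positive, so no real roots).
k^2-4 is a difference of squares.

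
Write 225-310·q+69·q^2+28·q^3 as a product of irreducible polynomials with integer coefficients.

(4·q-5)·(7·q-9)·(q+5)

Among the possible rational roots, q = 9/7 is a root, giving the factor (7·q-9) and quotient 4·q^2+15·q-25.
The remaining quadratic factors as (q+5)(4·q-5).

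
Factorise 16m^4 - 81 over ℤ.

Difference of squares twice: with A = 2m and B = 3, A⁴ − B⁴ = (A² − B²)(A² + B²), and A² − B² factors again.

(2m + 3)(2m - 3)(4m^2 + 9)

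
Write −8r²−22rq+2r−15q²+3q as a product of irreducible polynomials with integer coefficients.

Group: −2r(4r+5q−1) − 3q(4r+5q−1); both groups contain (4r+5q−1).

−(2r+3q)(4r+5q−1)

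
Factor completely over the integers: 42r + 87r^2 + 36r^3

Pull out the common factor 3r, then factor the remaining trinomial.

3r(3r + 2)(4r + 7)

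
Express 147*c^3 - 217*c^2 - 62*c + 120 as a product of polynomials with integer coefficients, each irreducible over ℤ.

(3*c - 4)*(7*c + 5)*(7*c - 6)

By the rational root theorem, c = -5/7 is a root, giving the factor (7*c + 5) and quotient 21*c^2 - 46*c + 24.
The remaining quadratic factors as (3*c - 4)(7*c - 6).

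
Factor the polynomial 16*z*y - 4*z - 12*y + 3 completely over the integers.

Group as (16*z*y - 4*z) + (-12*y + 3) = 4*z*(4*y - 1) - 3*(4*y - 1).
Both groups share the factor (4*y - 1).

(4*y - 1)*(4*z - 3)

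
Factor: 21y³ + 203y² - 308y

7y(3y - 4)(y + 11)

Pull out the common factor 7y, then factor the remaining trinomial.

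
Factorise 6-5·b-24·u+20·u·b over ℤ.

(4·u-1)·(5·b-6)

Group as (20·u·b-24·u) + (-5·b+6) = 4·u·(5·b-6) - (5·b-6).
Both groups share the factor (5·b-6).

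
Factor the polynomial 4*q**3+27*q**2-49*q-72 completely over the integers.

By the rational root theorem, q = 9/4 is a root, giving the factor (4*q-9) and quotient q**2+9*q+8.
The remaining quadratic factors as (q+8)(q+1).

(4*q-9)*(q+1)*(q+8)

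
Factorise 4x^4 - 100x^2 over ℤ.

4x^2(x + 5)(x - 5)

Pull out the common factor 4x^2; x^2 - 25 is a difference of squares.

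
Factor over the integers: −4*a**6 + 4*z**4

−4*(a**3 + z**2)*(a**3 − z**2)

Every term has a factor of 4; factoring it out leaves −a**6 + z**4.
Recognize a difference of squares with the parts z**2 and a**3.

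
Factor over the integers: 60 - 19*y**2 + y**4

(y + 2)*(y - 2)*(y**2 - 15)

Substitute u = y**2 to get a quadratic in u, then factor.
y**2 - 15 is irreducible over ℤ (15 is not a perfect square).
y**2 - 4 is a difference of squares.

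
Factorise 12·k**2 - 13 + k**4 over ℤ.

Substitute u = k**2 to get a quadratic in u, then factor.
k**2 - 1 is a difference of squares.
k**2 + 13 is irreducible over ℤ (always positive, so no real roots).

(k + 1)·(k - 1)·(k**2 + 13)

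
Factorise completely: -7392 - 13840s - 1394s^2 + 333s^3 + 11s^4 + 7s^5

By the rational root theorem, s = -4/7 is a root, giving the factor (7s + 4) and quotient s^4 + s^3 + 47s^2 - 226s - 1848.
Next, s = 6 is a root, so (s - 6) is a factor; dividing leaves s^3 + 7s^2 + 89s + 308.
Then s = -4 is a root, so (s + 4) divides it; the quotient is s^2 + 3s + 77.
The quadratic s^2 + 3s + 77 has discriminant -299 < 0 and is irreducible over ℤ.

(7s + 4)(s + 4)(s - 6)(s^2 + 3s + 77)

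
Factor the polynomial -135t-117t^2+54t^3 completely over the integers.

9t(6t+5)(t-3)

Pull out the common factor 9t, then factor the remaining trinomial.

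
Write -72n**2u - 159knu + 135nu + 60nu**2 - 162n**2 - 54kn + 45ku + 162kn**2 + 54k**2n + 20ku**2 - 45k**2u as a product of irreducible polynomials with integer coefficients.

(6n - 5u)(9k - 4u - 9)(k + 3n)

Group: k(54kn - 45ku - 24nu - 54n + 20u**2 + 45u) + 3n(54kn - 45ku - 24nu - 54n + 20u**2 + 45u); both groups contain (54kn - 45ku - 24nu - 54n + 20u**2 + 45u), so (k + 3n) is a factor with cofactor 54kn - 45ku - 24nu - 54n + 20u**2 + 45u.
The cofactor groups again: 54kn - 45ku - 24nu - 54n + 20u**2 + 45u = 6n(9k - 4u - 9) - 5u(9k - 4u - 9); both groups contain (9k - 4u - 9), giving (6n - 5u)(9k - 4u - 9).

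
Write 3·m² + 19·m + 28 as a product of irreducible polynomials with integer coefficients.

(3·m + 7)·(m + 4)

Need a pair with product 3·28 = 84 and sum 19: that's 12 and 7.
Split the middle term: 3·m² + 12·m + 7·m + 28 = 3·m·(m + 4) + 7·(m + 4).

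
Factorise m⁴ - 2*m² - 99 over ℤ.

Substitute u = m² to get a quadratic in u, then factor.
m² - 11 is irreducible over ℤ (11 is not a perfect square).
m² + 9 is irreducible over ℤ (sum of squares).

(m² + 9)*(m² - 11)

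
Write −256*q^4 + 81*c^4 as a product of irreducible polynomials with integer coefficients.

(3*c + 4*q)*(3*c − 4*q)*(9*c^2 + 16*q^2)

Difference of squares twice: with A = 3*c and B = 4*q, A⁴ − B⁴ = (A² − B²)(A² + B²), and A² − B² factors again.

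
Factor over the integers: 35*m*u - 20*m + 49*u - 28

Group as (35*m*u - 20*m) + (49*u - 28) = 5*m*(7*u - 4) + 7*(7*u - 4).
Both groups share the factor (7*u - 4).

(5*m + 7)*(7*u - 4)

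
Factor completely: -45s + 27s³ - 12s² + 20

Group as (27s³ - 45s) + (-12s² + 20) = 9s(3s² - 5) - 4(3s² - 5).
Both groups share the factor (3s² - 5).

(9s - 4)(3s² - 5)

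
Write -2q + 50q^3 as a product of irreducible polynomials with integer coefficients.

2q(5q + 1)(5q - 1)

Pull out the common factor 2q; 25q^2 - 1 is a difference of squares.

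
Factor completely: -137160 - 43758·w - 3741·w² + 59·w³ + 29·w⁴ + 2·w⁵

(2·w + 15)·(w + 6)·(w - 12)·(w² + 13·w + 127)

Testing divisors of the constant over divisors of the leading coefficient, w = -6 is a root, so (w + 6) is a factor; dividing leaves 2·w⁴ + 17·w³ - 43·w² - 3483·w - 22860.
Next, w = -15/2 is a root, so (2·w + 15) divides it; the quotient is w³ + w² - 29·w - 1524.
Next, w = 12 is a root, so (w - 12) is a factor; dividing leaves w² + 13·w + 127.
The quadratic w² + 13·w + 127 has discriminant -339 < 0 and is irreducible over ℤ.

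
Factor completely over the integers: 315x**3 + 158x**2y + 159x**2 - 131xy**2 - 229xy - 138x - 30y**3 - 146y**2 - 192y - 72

(5x + y + 3)(7x + 6y + 4)(9x - 5y - 6)

Group: 7x(45x**2 - 16xy - 3x - 5y**2 - 21y - 18) + (6y + 4)(45x**2 - 16xy - 3x - 5y**2 - 21y - 18); both groups contain (45x**2 - 16xy - 3x - 5y**2 - 21y - 18), so (7x + 6y + 4) is a factor with cofactor 45x**2 - 16xy - 3x - 5y**2 - 21y - 18.
The cofactor groups again: 45x**2 - 16xy - 3x - 5y**2 - 21y - 18 = 9x(5x + y + 3) + (-5y - 6)(5x + y + 3); both groups contain (5x + y + 3), giving (9x - 5y - 6)(5x + y + 3).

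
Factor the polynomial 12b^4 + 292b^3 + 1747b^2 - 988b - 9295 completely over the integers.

(2b + 5)(6b - 13)(b + 11)(b + 13)

Testing divisors of the constant over divisors of the leading coefficient, b = -13 is a root, giving the factor (b + 13) and quotient 12b^3 + 136b^2 - 21b - 715.
Then b = -11 is a root, so (b + 11) divides it; the quotient is 12b^2 + 4b - 65.
The remaining quadratic factors as (6b - 13)(2b + 5).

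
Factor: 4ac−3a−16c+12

(4c−3)(a−4)

Group as (4ac−3a) + (−16c+12) = a(4c−3) − 4(4c−3).
Both groups share the factor (4c−3).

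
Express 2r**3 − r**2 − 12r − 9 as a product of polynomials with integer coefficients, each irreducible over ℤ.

By the rational root theorem, r = −1 is a root, so (r + 1) is a factor; dividing leaves 2r**2 − 3r − 9.
The remaining quadratic factors as (2r + 3)(r − 3).

(2r + 3)(r + 1)(r − 3)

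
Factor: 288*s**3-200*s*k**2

8*s*(6*s-5*k)*(6*s+5*k)

Pull out the common factor 8*s; 36*s**2-25*k**2 is a difference of squares.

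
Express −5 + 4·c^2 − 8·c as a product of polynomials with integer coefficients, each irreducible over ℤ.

Need a pair with product 4·(−5) = −20 and sum −8: that's 2 and −10.
Split the middle term: 4·c^2 + 2·c − 10·c − 5 = 2·c·(2·c + 1) − 5·(2·c + 1).

(2·c + 1)·(2·c − 5)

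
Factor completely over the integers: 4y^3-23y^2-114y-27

(4y+1)(y+3)(y-9)

Testing divisors of the constant over divisors of the leading coefficient, y = -3 is a root, so (y+3) is a factor; dividing leaves 4y^2-35y-9.
The remaining quadratic factors as (4y+1)(y-9).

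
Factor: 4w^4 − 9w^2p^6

w^2(2w − 3p^3)(2w + 3p^3)

Every term has a factor of w^2; factoring it out leaves 4w^2 − 9p^6.
Recognize a difference of squares with the parts 2w and 3p^3.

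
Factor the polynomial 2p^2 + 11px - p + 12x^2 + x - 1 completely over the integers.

(2p + 3x + 1)(p + 4x - 1)

Group: 2p(p + 4x - 1) + (3x + 1)(p + 4x - 1); both groups contain (p + 4x - 1).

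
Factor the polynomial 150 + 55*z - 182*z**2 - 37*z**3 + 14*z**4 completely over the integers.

(2*z + 5)*(7*z + 6)*(z - 1)*(z - 5)

Testing divisors of the constant over divisors of the leading coefficient, z = 1 is a root, so (z - 1) is a factor; dividing leaves 14*z**3 - 23*z**2 - 205*z - 150.
Continuing, z = -6/7 is a root, so (7*z + 6) divides it; the quotient is 2*z**2 - 5*z - 25.
The remaining quadratic factors as (z - 5)(2*z + 5).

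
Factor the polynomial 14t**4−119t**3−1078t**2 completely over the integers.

7t**2(2t+11)(t−14)

Pull out the common factor 7t**2, then factor the remaining trinomial.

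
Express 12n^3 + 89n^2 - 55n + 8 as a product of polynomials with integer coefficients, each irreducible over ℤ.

(3n - 1)(4n - 1)(n + 8)

By the rational root theorem, n = 1/4 is a root, so (4n - 1) divides it; the quotient is 3n^2 + 23n - 8.
The remaining quadratic factors as (n + 8)(3n - 1).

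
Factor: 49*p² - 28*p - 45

(7*p + 5)*(7*p - 9)

Need a pair with product 49·(-45) = -2205 and sum -28: that's -63 and 35.
Split the middle term: 49*p² - 63*p + 35*p - 45 = 7*p*(7*p - 9) + 5*(7*p - 9).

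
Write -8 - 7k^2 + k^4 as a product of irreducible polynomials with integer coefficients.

(k^2 + 1)(k^2 - 8)

Substitute u = k^2 to get a quadratic in u, then factor.
k^2 + 1 is irreducible over ℤ (sum of squares).
k^2 - 8 is irreducible over ℤ (8 is not a perfect square).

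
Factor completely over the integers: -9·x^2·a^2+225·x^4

9·x^2·(5·x-a)·(5·x+a)

Factor out 9·x^2, leaving 25·x^2-a^2, which is a difference of two squares.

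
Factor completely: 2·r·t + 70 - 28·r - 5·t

Group as (2·r·t - 28·r) + (-5·t + 70) = 2·r·(t - 14) - 5·(t - 14).
Both groups share the factor (t - 14).

(2·r - 5)·(t - 14)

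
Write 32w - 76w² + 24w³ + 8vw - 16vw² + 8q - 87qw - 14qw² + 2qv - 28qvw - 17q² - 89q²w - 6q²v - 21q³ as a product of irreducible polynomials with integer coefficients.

-(3q + 2w - 1)(7q + 2v - 3w + 8)(q + 4w)

Group: 7q(-3q² - 14qw + q - 8w² + 4w) + (2v - 3w + 8)(-3q² - 14qw + q - 8w² + 4w); both groups contain (-3q² - 14qw + q - 8w² + 4w), so (7q + 2v - 3w + 8) is a factor with cofactor -3q² - 14qw + q - 8w² + 4w.
The cofactor groups again: -3q² - 14qw + q - 8w² + 4w = -3q(q + 4w) + (-2w + 1)(q + 4w); both groups contain (q + 4w), giving -(3q + 2w - 1)(q + 4w).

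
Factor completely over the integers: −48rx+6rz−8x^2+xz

Group: −6r(8x−z) − x(8x−z); both groups contain (8x−z).

−(6r+x)(8x−z)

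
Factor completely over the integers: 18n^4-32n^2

2n^2(3n+4)(3n-4)

Factor out 2n^2, leaving 9n^2-16, which is a difference of two squares.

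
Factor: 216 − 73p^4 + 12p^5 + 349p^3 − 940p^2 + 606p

By the rational root theorem, p = 4/3 is a root, so (3p − 4) is a factor; dividing leaves 4p^4 − 19p^3 + 91p^2 − 192p − 54.
Next, p = 3 is a root, so (p − 3) divides it; the quotient is 4p^3 − 7p^2 + 70p + 18.
Next, p = −1/4 is a root, so (4p + 1) divides it; the quotient is p^2 − 2p + 18.
The quadratic p^2 − 2p + 18 has discriminant −68 < 0 and is irreducible over ℤ.

(3p − 4)(4p + 1)(p − 3)(p^2 − 2p + 18)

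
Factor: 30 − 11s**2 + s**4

(s**2 − 5)(s**2 − 6)

Substitute u = s**2 to get a quadratic in u, then factor.
s**2 − 5 is irreducible over ℤ (5 is not a perfect square).
s**2 − 6 is irreducible over ℤ (6 is not a perfect square).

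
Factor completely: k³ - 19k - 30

Among the possible rational roots, k = 5 is a root, so (k - 5) divides it; the quotient is k² + 5k + 6.
The remaining quadratic factors as (k + 3)(k + 2).

(k + 2)(k + 3)(k - 5)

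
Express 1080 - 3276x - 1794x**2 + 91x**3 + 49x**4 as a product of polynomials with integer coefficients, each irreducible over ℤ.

By the rational root theorem, x = -15/7 is a root, so (7x + 15) divides it; the quotient is 7x**3 - 2x**2 - 252x + 72.
Next, x = 2/7 is a root, giving the factor (7x - 2) and quotient x**2 - 36.
The remaining quadratic factors as (x + 6)(x - 6).

(7x + 15)(7x - 2)(x + 6)(x - 6)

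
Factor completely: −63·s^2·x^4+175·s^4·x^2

Every term has a factor of 7·s^2·x^2. Then 25·s^2−9·x^2 = (5·s)² − (3·x)².

7·s^2·x^2·(5·s+3·x)·(5·s−3·x)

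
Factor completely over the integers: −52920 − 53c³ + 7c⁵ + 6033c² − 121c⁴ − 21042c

By the rational root theorem, c = −12/7 is a root, giving the factor (7c + 12) and quotient c⁴ − 19c³ + 25c² + 819c − 4410.
Next, c = −7 is a root, so (c + 7) is a factor; dividing leaves c³ − 26c² + 207c − 630.
Continuing, c = 15 is a root, giving the factor (c − 15) and quotient c² − 11c + 42.
The quadratic c² − 11c + 42 has discriminant −47 < 0 and is irreducible over ℤ.

(7c + 12)(c + 7)(c − 15)(c² − 11c + 42)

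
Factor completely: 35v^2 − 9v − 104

Need a pair with product 35·(−104) = −3640 and sum −9: that's 56 and −65.
Split the middle term: 35v^2 + 56v − 65v − 104 = 7v(5v + 8) − 13(5v + 8).

(5v + 8)(7v − 13)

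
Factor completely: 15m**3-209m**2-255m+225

(3m+5)(5m-3)(m-15)

By the rational root theorem, m = 15 is a root, so (m-15) is a factor; dividing leaves 15m**2+16m-15.
The remaining quadratic factors as (3m+5)(5m-3).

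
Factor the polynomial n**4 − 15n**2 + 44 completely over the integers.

Substitute u = n**2 to get a quadratic in u, then factor.
n**2 − 4 is a difference of squares.
n**2 − 11 is irreducible over ℤ (11 is not a perfect square).

(n + 2)(n − 2)(n**2 − 11)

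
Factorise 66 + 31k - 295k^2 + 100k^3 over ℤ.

(4k - 11)(5k + 2)(5k - 3)

Trying the rational-root candidates, k = -2/5 is a root, giving the factor (5k + 2) and quotient 20k^2 - 67k + 33.
The remaining quadratic factors as (4k - 11)(5k - 3).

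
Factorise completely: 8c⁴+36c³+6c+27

(2c+9)(4c³+3)

Group as (8c⁴+6c) + (36c³+27) = 2c(4c³+3) + 9(4c³+3).
Both groups share the factor (4c³+3).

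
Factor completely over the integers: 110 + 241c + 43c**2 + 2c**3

(2c + 1)(c + 10)(c + 11)

Trying the rational-root candidates, c = −10 is a root, giving the factor (c + 10) and quotient 2c**2 + 23c + 11.
The remaining quadratic factors as (2c + 1)(c + 11).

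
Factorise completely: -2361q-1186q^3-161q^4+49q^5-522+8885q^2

(7q+1)(7q-3)(q+6)(q^2-9q+29)

Trying the rational-root candidates, q = -1/7 is a root, so (7q+1) divides it; the quotient is 7q^4-24q^3-166q^2+1293q-522.
Next, q = 3/7 is a root, giving the factor (7q-3) and quotient q^3-3q^2-25q+174.
Continuing, q = -6 is a root, giving the factor (q+6) and quotient q^2-9q+29.
The quadratic q^2-9q+29 has discriminant -35 < 0 and is irreducible over ℤ.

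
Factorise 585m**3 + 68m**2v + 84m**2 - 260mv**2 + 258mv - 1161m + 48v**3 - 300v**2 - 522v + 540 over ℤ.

Group: 9m(65m**2 + 22mv - 99m - 24v**2 - 30v + 36) + (-2v + 15)(65m**2 + 22mv - 99m - 24v**2 - 30v + 36); both groups contain (65m**2 + 22mv - 99m - 24v**2 - 30v + 36), so (9m - 2v + 15) is a factor with cofactor 65m**2 + 22mv - 99m - 24v**2 - 30v + 36.
The cofactor groups again: 65m**2 + 22mv - 99m - 24v**2 - 30v + 36 = 5m(13m - 6v - 12) + (4v - 3)(13m - 6v - 12); both groups contain (13m - 6v - 12), giving (5m + 4v - 3)(13m - 6v - 12).

(13m - 6v - 12)(5m + 4v - 3)(9m - 2v + 15)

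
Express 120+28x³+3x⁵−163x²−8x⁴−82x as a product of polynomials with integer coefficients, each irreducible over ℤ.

(3x−2)(x+1)(x−4)(x²+x+15)

Among the possible rational roots, x = 4 is a root, so (x−4) divides it; the quotient is 3x⁴+4x³+44x²+13x−30.
Next, x = −1 is a root, so (x+1) is a factor; dividing leaves 3x³+x²+43x−30.
Then x = 2/3 is a root, so (3x−2) is a factor; dividing leaves x²+x+15.
The quadratic x²+x+15 has discriminant −59 < 0 and is irreducible over ℤ.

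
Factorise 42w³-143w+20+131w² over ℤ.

(6w-1)(7w-5)(w+4)

By the rational root theorem, w = 5/7 is a root, giving the factor (7w-5) and quotient 6w²+23w-4.
The remaining quadratic factors as (6w-1)(w+4).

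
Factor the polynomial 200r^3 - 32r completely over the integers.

Factor out 8r, leaving 25r^2 - 4, which is a difference of two squares.

8r(5r + 2)(5r - 2)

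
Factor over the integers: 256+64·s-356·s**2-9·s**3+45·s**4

Among the possible rational roots, s = -8/3 is a root, giving the factor (3·s+8) and quotient 15·s**3-43·s**2-4·s+32.
Next, s = 1 is a root, so (s-1) is a factor; dividing leaves 15·s**2-28·s-32.
The remaining quadratic factors as (5·s+4)(3·s-8).

(3·s+8)·(3·s-8)·(5·s+4)·(s-1)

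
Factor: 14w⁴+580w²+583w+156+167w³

(2w+13)(7w+3)(w+1)(w+4)

Testing divisors of the constant over divisors of the leading coefficient, w = −13/2 is a root, so (2w+13) divides it; the quotient is 7w³+38w²+43w+12.
Next, w = −4 is a root, giving the factor (w+4) and quotient 7w²+10w+3.
The remaining quadratic factors as (w+1)(7w+3).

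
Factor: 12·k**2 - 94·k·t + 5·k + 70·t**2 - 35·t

Group: k·(12·k - 10·t + 5) - 7·t·(12·k - 10·t + 5); both groups contain (12·k - 10·t + 5).

(12·k - 10·t + 5)·(k - 7·t)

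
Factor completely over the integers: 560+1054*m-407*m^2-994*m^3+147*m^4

(3*m+2)*(7*m+5)*(7*m-8)*(m-7)

Testing divisors of the constant over divisors of the leading coefficient, m = 7 is a root, so (m-7) divides it; the quotient is 147*m^3+35*m^2-162*m-80.
Then m = -5/7 is a root, giving the factor (7*m+5) and quotient 21*m^2-10*m-16.
The remaining quadratic factors as (3*m+2)(7*m-8).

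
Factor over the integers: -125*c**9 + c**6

Every term has a factor of c**6; factoring it out leaves -125*c**3 + 1.
Recognize a difference of cubes with the parts 1 and 5*c.

-c**6*(5*c - 1)*(25*c**2 + 5*c + 1)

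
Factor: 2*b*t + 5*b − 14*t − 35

(2*t + 5)*(b − 7)

Group as (2*b*t + 5*b) + (−14*t − 35) = b*(2*t + 5) − 7*(2*t + 5).
Both groups share the factor (2*t + 5).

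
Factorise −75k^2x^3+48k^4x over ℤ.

3k^2x(4k+5x)(4k−5x)

Factor out 3k^2x, leaving 16k^2−25x^2, which is a difference of two squares.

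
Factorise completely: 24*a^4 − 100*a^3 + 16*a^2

4*a^2*(6*a − 1)*(a − 4)

Pull out the common factor 4*a^2, then factor the remaining trinomial.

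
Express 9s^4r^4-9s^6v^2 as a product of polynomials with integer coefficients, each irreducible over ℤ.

Pull out the common factor 9s^4, leaving -s^2v^2+r^4.
Recognize a difference of squares with the parts r^2 and sv.

-9s^4(sv-r^2)(sv+r^2)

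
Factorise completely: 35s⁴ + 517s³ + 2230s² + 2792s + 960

Trying the rational-root candidates, s = -5 is a root, so (s + 5) divides it; the quotient is 35s³ + 342s² + 520s + 192.
Continuing, s = -8 is a root, so (s + 8) divides it; the quotient is 35s² + 62s + 24.
The remaining quadratic factors as (7s + 4)(5s + 6).

(5s + 6)(7s + 4)(s + 5)(s + 8)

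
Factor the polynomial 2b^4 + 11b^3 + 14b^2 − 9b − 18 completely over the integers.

Trying the rational-root candidates, b = −3/2 is a root, so (2b + 3) is a factor; dividing leaves b^3 + 4b^2 + b − 6.
Then b = 1 is a root, so (b − 1) is a factor; dividing leaves b^2 + 5b + 6.
The remaining quadratic factors as (b + 2)(b + 3).

(2b + 3)(b + 2)(b + 3)(b − 1)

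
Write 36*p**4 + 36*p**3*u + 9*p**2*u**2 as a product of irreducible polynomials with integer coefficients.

Pull out the common factor 9*p**2, leaving 4*p**2 + 4*p*u + u**2.
Recognize a perfect-square trinomial with the parts u and 2*p.

9*p**2*(2*p + u)**2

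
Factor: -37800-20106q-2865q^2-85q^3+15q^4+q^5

(q+12)(q+3)(q-14)(q^2+14q+75)

Testing divisors of the constant over divisors of the leading coefficient, q = -12 is a root, so (q+12) is a factor; dividing leaves q^4+3q^3-121q^2-1413q-3150.
Next, q = -3 is a root, so (q+3) divides it; the quotient is q^3-121q-1050.
Then q = 14 is a root, so (q-14) is a factor; dividing leaves q^2+14q+75.
The quadratic q^2+14q+75 has discriminant -104 < 0 and is irreducible over ℤ.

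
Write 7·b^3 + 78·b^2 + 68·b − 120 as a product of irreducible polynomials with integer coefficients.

(7·b − 6)·(b + 10)·(b + 2)

Testing divisors of the constant over divisors of the leading coefficient, b = −2 is a root, so (b + 2) is a factor; dividing leaves 7·b^2 + 64·b − 60.
The remaining quadratic factors as (7·b − 6)(b + 10).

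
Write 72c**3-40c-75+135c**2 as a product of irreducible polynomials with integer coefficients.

Group as (72c**3-40c) + (135c**2-75) = 8c(9c**2-5) + 15(9c**2-5).
Both groups share the factor (9c**2-5).

(8c+15)(9c**2-5)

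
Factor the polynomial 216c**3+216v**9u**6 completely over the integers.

Every term has a factor of 216; factoring it out leaves v**9u**6+c**3.
Recognize a sum of cubes with the parts c and v**3u**2.

216(v**3u**2+c)(v**6u**4−v**3cu**2+c**2)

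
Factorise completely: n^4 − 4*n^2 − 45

Substitute u = n^2 to get a quadratic in u, then factor.
n^2 + 5 is irreducible over ℤ (always positive, so no real roots).
n^2 − 9 is a difference of squares.

(n + 3)*(n − 3)*(n^2 + 5)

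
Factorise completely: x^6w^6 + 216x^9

x^6(6x + w^2)(36x^2 - 6xw^2 + w^4)

Every term has a factor of x^6; factoring it out leaves 216x^3 + w^6.
Recognize a sum of cubes with the parts 6x and w^2.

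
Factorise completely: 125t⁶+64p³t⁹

t⁶(4pt+5)(16p²t²-20pt+25)

Every term has a factor of t⁶; factoring it out leaves 64p³t³+125.
Recognize a sum of cubes with the parts 5 and 4pt.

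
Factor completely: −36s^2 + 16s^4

4s^2(2s + 3)(2s − 3)

Pull out the common factor 4s^2; 4s^2 − 9 is a difference of squares.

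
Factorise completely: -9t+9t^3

Every term has a factor of 9t. Then t^2-1 = (t)² − (1)².

9t(t+1)(t-1)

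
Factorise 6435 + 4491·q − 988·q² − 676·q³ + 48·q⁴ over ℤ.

(2·q + 3)·(4·q − 11)·(6·q + 13)·(q − 15)

By the rational root theorem, q = −3/2 is a root, giving the factor (2·q + 3) and quotient 24·q³ − 374·q² + 67·q + 2145.
Next, q = −13/6 is a root, so (6·q + 13) divides it; the quotient is 4·q² − 71·q + 165.
The remaining quadratic factors as (q − 15)(4·q − 11).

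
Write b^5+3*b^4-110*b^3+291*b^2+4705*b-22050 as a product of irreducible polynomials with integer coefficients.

By the rational root theorem, b = 5 is a root, giving the factor (b-5) and quotient b^4+8*b^3-70*b^2-59*b+4410.
Continuing, b = -10 is a root, giving the factor (b+10) and quotient b^3-2*b^2-50*b+441.
Then b = -9 is a root, so (b+9) is a factor; dividing leaves b^2-11*b+49.
The quadratic b^2-11*b+49 has discriminant -75 < 0 and is irreducible over ℤ.

(b+10)*(b+9)*(b-5)*(b^2-11*b+49)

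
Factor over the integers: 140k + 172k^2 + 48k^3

4k(3k + 7)(4k + 5)

Pull out the common factor 4k, then factor the remaining trinomial.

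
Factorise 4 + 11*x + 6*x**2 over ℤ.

(2*x + 1)*(3*x + 4)

Need a pair with product 6·4 = 24 and sum 11: that's 3 and 8.
Split the middle term: 6*x**2 + 3*x + 8*x + 4 = 3*x*(2*x + 1) + 4*(2*x + 1).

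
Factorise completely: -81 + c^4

Difference of squares twice: with A = c and B = 3, A⁴ − B⁴ = (A² − B²)(A² + B²), and A² − B² factors again.

(c + 3)(c - 3)(c^2 + 9)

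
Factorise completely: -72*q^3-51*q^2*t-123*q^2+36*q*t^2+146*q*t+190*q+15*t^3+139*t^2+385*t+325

Group: 3*q*(-24*q^2+7*q*t-q+5*t^2+38*t+65) + (3*t+5)*(-24*q^2+7*q*t-q+5*t^2+38*t+65); both groups contain (-24*q^2+7*q*t-q+5*t^2+38*t+65), so (3*q+3*t+5) is a factor with cofactor -24*q^2+7*q*t-q+5*t^2+38*t+65.
The cofactor groups again: -24*q^2+7*q*t-q+5*t^2+38*t+65 = -3*q*(8*q-5*t-13) + (-t-5)*(8*q-5*t-13); both groups contain (8*q-5*t-13), giving -(3*q+t+5)*(8*q-5*t-13).

-(3*q+3*t+5)*(3*q+t+5)*(8*q-5*t-13)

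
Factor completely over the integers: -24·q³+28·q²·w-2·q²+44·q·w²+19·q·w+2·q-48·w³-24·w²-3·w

Group: 2·q·(-12·q²-4·q·w-q+16·w²+8·w+1) - 3·w·(-12·q²-4·q·w-q+16·w²+8·w+1); both groups contain (-12·q²-4·q·w-q+16·w²+8·w+1), so (2·q-3·w) is a factor with cofactor -12·q²-4·q·w-q+16·w²+8·w+1.
The cofactor groups again: -12·q²-4·q·w-q+16·w²+8·w+1 = -3·q·(4·q-4·w-1) + (-4·w-1)·(4·q-4·w-1); both groups contain (4·q-4·w-1), giving -(3·q+4·w+1)·(4·q-4·w-1).

-(2·q-3·w)·(3·q+4·w+1)·(4·q-4·w-1)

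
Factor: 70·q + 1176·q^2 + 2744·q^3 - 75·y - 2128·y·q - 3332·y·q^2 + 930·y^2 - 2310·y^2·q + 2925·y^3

(15·y - 14·q)·(15·y - 14·q - 1)·(13·y + 14·q + 5)

Group: 15·y·(195·y^2 + 28·y·q + 75·y - 196·q^2 - 70·q) + (-14·q - 1)·(195·y^2 + 28·y·q + 75·y - 196·q^2 - 70·q); both groups contain (195·y^2 + 28·y·q + 75·y - 196·q^2 - 70·q), so (15·y - 14·q - 1) is a factor with cofactor 195·y^2 + 28·y·q + 75·y - 196·q^2 - 70·q.
The cofactor groups again: 195·y^2 + 28·y·q + 75·y - 196·q^2 - 70·q = 13·y·(15·y - 14·q) + (14·q + 5)·(15·y - 14·q); both groups contain (15·y - 14·q), giving (13·y + 14·q + 5)·(15·y - 14·q).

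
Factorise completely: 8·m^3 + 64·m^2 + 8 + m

(m + 8)·(8·m^2 + 1)

Group as (8·m^3 + m) + (64·m^2 + 8) = m·(8·m^2 + 1) + 8·(8·m^2 + 1).
Both groups share the factor (8·m^2 + 1).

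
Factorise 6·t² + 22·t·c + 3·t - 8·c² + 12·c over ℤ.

(6·t - 2·c + 3)·(t + 4·c)

Group: 6·t·(t + 4·c) + (-2·c + 3)·(t + 4·c); both groups contain (t + 4·c).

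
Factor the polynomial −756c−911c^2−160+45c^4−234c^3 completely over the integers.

(3c+1)(3c+5)(5c+4)(c−8)

By the rational root theorem, c = 8 is a root, so (c−8) divides it; the quotient is 45c^3+126c^2+97c+20.
Next, c = −4/5 is a root, so (5c+4) is a factor; dividing leaves 9c^2+18c+5.
The remaining quadratic factors as (3c+5)(3c+1).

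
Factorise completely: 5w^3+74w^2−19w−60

Trying the rational-root candidates, w = −15 is a root, giving the factor (w+15) and quotient 5w^2−w−4.
The remaining quadratic factors as (w−1)(5w+4).

(5w+4)(w+15)(w−1)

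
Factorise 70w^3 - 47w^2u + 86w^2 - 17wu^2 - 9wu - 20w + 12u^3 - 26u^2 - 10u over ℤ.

Group: 7w(10w^2 - wu - 2w - 3u^2 - u) + (-4u + 10)(10w^2 - wu - 2w - 3u^2 - u); both groups contain (10w^2 - wu - 2w - 3u^2 - u), so (7w - 4u + 10) is a factor with cofactor 10w^2 - wu - 2w - 3u^2 - u.
The cofactor groups again: 10w^2 - wu - 2w - 3u^2 - u = 2w(5w - 3u - 1) + u(5w - 3u - 1); both groups contain (5w - 3u - 1), giving (2w + u)(5w - 3u - 1).

(5w - 3u - 1)(7w - 4u + 10)(2w + u)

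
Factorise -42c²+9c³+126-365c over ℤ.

Trying the rational-root candidates, c = 9 is a root, so (c-9) is a factor; dividing leaves 9c²+39c-14.
The remaining quadratic factors as (3c+14)(3c-1).

(3c+14)(3c-1)(c-9)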